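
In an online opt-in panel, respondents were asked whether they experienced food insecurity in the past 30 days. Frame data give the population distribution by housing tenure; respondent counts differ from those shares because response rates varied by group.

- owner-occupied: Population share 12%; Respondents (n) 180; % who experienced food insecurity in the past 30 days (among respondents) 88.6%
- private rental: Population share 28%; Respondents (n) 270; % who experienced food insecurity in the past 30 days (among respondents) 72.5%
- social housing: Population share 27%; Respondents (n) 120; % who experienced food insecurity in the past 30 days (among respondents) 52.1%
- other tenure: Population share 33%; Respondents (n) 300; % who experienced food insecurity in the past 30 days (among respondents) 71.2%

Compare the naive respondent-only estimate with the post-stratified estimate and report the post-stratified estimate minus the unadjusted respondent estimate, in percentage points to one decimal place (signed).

-4.1 percentage points

Naive respondent-only estimate (weights = respondent counts):
  (180/870)×88.6 + (270/870)×72.5 + (120/870)×52.1 + (300/870)×71.2 = 72.569%
Post-stratified estimate weights by population shares:
  0.12×88.6 + 0.28×72.5 + 0.27×52.1 + 0.33×71.2 = 68.495%
Difference = 68.495 − 72.569 = -4.074 pp.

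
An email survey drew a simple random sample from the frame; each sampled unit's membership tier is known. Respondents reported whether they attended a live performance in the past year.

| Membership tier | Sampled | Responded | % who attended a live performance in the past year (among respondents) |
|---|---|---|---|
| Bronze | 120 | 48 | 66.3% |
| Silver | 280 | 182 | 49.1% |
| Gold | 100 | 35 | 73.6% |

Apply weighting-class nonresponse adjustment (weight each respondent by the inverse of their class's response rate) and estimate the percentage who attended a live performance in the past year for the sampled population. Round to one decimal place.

Response rates by class: Bronze 48/120 = 40%, Silver 182/280 = 65%, Gold 35/100 = 35%.
Each respondent's weight = sampled/responded in their class; summing within a class gives n_sampled, so:
  Bronze: 120 × 66.3 = 7956
  Silver: 280 × 49.1 = 13,748
  Gold: 100 × 73.6 = 7360
Adjusted estimate = 29,064 / 500 = 58.128 → 58.1%.

58.1%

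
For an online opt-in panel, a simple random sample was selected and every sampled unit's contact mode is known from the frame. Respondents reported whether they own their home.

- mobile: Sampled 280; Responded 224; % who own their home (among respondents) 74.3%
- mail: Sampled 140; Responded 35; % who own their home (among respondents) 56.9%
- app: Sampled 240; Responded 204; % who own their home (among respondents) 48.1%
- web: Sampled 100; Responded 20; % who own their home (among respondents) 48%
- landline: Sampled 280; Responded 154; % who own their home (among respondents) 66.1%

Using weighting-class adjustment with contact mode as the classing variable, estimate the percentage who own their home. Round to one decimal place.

Response rates by class: mobile 224/280 = 80%, mail 35/140 = 25%, app 204/240 = 85%, web 20/100 = 20%, landline 154/280 = 55%.
Inverse-response-rate weighting restores each class to its sampled count, so class totals weight by n_sampled:
  mobile: 280 × 74.3 = 20,804
  mail: 140 × 56.9 = 7966
  app: 240 × 48.1 = 11,544
  web: 100 × 48 = 4800
  landline: 280 × 66.1 = 18,508
Adjusted estimate = 63,622 / 1,040 = 61.175 → 61.2%.

61.2%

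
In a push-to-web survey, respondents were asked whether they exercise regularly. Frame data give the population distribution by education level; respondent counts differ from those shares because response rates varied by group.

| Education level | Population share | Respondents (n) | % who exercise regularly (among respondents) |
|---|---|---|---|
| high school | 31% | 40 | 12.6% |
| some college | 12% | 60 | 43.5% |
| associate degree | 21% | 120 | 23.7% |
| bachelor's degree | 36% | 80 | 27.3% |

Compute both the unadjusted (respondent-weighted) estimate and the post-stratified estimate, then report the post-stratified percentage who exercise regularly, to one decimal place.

23.9%

Without adjustment, the pooled respondent share is:
  (40/300)×12.6 + (60/300)×43.5 + (120/300)×23.7 + (80/300)×27.3 = 27.14%
Post-stratifying to population shares instead:
  0.31×12.6 + 0.12×43.5 + 0.21×23.7 + 0.36×27.3 = 23.931%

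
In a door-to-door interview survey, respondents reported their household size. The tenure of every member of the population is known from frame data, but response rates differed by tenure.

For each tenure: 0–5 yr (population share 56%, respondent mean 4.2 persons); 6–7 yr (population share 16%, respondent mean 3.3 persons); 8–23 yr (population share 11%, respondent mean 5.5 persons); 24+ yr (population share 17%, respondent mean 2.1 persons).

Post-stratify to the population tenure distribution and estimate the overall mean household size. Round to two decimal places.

Each cell contributes population-share × respondent value:
  0–5 yr: 0.56 × 4.2 = 2.352
  6–7 yr: 0.16 × 3.3 = 0.528
  8–23 yr: 0.11 × 5.5 = 0.605
  24+ yr: 0.17 × 2.1 = 0.357
Post-stratified estimate = 3.842 → 3.84.

3.84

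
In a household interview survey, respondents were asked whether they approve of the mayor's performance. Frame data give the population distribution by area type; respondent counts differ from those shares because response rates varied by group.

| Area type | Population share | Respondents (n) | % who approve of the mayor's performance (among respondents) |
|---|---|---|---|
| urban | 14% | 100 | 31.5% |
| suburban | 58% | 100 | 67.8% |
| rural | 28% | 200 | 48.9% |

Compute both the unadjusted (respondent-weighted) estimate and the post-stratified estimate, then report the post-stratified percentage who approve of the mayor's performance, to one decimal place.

Unadjusted (pooled respondent) estimate weights by respondent counts:
  (100/400)×31.5 + (100/400)×67.8 + (200/400)×48.9 = 49.275%
Post-stratified estimate weights by population shares:
  0.14×31.5 + 0.58×67.8 + 0.28×48.9 = 57.426%

57.4%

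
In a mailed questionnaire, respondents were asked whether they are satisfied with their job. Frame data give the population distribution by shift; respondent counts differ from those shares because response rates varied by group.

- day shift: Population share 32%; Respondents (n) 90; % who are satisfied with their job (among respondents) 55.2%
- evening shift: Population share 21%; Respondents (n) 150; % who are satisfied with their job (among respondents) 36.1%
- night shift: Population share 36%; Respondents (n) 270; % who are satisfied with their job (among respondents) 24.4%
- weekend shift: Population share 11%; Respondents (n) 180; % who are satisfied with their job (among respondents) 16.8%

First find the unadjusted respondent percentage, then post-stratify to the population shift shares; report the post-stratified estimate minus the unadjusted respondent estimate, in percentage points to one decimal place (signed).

Unadjusted (pooled respondent) estimate weights by respondent counts:
  (90/690)×55.2 + (150/690)×36.1 + (270/690)×24.4 + (180/690)×16.8 = 28.9783%
Post-stratifying to population shares instead:
  0.32×55.2 + 0.21×36.1 + 0.36×24.4 + 0.11×16.8 = 35.877%
Difference = 35.877 − 28.9783 = 6.8987 pp.

+6.9 percentage points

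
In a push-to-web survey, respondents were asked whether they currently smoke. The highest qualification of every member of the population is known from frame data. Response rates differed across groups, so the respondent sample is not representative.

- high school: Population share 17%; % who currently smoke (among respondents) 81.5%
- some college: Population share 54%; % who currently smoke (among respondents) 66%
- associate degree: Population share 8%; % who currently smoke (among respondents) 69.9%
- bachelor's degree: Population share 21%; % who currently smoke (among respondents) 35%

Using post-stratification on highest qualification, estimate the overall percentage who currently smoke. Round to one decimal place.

Reweight to the known highest qualification distribution:
  high school: 0.17 × 81.5 = 13.855
  some college: 0.54 × 66 = 35.64
  associate degree: 0.08 × 69.9 = 5.592
  bachelor's degree: 0.21 × 35 = 7.35
Post-stratified estimate = 62.437 → 62.4%.

62.4%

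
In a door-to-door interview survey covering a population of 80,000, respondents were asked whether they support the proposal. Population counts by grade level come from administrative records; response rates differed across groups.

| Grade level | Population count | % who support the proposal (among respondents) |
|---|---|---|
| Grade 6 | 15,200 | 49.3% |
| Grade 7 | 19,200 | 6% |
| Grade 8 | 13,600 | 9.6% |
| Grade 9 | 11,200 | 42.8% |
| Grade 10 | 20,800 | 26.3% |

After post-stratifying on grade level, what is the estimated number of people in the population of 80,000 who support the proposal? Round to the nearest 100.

20,200

Each cell contributes its population count × the respondent rate:
  Grade 6: 15,200 × 49.3% = 7493.6
  Grade 7: 19,200 × 6% = 1152
  Grade 8: 13,600 × 9.6% = 1305.6
  Grade 9: 11,200 × 42.8% = 4793.6
  Grade 10: 20,800 × 26.3% = 5470.4
Estimated total = 20215.2 → 20,200.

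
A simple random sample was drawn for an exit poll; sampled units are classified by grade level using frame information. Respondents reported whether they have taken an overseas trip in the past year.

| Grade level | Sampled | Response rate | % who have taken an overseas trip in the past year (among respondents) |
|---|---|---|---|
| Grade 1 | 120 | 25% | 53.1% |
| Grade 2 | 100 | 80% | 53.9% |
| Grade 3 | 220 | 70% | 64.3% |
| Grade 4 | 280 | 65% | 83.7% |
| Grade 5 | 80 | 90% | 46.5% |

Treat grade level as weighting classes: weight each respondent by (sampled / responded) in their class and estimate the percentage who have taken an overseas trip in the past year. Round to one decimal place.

66.3%

Each respondent's weight = sampled/responded in their class; summing within a class gives n_sampled, so:
  Grade 1: 120 × 53.1 = 6372
  Grade 2: 100 × 53.9 = 5390
  Grade 3: 220 × 64.3 = 14,146
  Grade 4: 280 × 83.7 = 23,436
  Grade 5: 80 × 46.5 = 3720
Adjusted estimate = 53,064 / 800 = 66.33 → 66.3%.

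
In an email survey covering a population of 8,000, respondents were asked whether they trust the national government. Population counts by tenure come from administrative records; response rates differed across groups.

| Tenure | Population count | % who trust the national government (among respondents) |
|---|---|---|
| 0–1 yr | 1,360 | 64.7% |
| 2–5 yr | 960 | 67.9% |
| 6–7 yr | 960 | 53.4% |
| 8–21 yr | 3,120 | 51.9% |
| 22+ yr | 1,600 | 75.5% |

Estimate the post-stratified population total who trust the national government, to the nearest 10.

Apply each group's respondent rate to its population count:
  0–1 yr: 1,360 × 64.7% = 879.92
  2–5 yr: 960 × 67.9% = 651.84
  6–7 yr: 960 × 53.4% = 512.64
  8–21 yr: 3,120 × 51.9% = 1619.28
  22+ yr: 1,600 × 75.5% = 1208
Estimated total = 4871.68 → 4,870.

4,870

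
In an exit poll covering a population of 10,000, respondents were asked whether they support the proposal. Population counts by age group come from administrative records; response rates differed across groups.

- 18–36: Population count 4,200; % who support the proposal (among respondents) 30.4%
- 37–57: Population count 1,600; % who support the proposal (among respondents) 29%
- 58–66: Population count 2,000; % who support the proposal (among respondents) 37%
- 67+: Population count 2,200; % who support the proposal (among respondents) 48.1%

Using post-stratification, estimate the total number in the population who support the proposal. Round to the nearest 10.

3,540

Apply each group's respondent rate to its population count:
  18–36: 4,200 × 30.4% = 1276.8
  37–57: 1,600 × 29% = 464
  58–66: 2,000 × 37% = 740
  67+: 2,200 × 48.1% = 1058.2
Estimated total = 3539 → 3,540.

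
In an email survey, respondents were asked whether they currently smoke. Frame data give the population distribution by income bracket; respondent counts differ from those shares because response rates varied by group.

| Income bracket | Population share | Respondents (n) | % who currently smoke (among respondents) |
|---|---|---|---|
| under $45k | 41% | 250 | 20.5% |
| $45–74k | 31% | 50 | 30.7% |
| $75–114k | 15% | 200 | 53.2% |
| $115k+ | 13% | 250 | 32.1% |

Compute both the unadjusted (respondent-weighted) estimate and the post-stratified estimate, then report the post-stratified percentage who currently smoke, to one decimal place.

30.1%

Without adjustment, the pooled respondent share is:
  (250/750)×20.5 + (50/750)×30.7 + (200/750)×53.2 + (250/750)×32.1 = 33.7667%
Reweighting by population income bracket shares:
  0.41×20.5 + 0.31×30.7 + 0.15×53.2 + 0.13×32.1 = 30.075%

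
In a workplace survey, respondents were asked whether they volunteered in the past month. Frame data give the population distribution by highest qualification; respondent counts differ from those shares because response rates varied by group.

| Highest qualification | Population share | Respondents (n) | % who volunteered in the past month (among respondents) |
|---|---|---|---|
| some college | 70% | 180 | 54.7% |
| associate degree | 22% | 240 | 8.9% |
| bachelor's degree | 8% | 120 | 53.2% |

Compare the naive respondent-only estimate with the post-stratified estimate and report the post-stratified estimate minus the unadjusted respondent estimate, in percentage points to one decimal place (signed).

Without adjustment, the pooled respondent share is:
  (180/540)×54.7 + (240/540)×8.9 + (120/540)×53.2 = 34.0111%
Post-stratified estimate weights by population shares:
  0.7×54.7 + 0.22×8.9 + 0.08×53.2 = 44.504%
Difference = 44.504 − 34.0111 = 10.4929 pp.

+10.5 percentage points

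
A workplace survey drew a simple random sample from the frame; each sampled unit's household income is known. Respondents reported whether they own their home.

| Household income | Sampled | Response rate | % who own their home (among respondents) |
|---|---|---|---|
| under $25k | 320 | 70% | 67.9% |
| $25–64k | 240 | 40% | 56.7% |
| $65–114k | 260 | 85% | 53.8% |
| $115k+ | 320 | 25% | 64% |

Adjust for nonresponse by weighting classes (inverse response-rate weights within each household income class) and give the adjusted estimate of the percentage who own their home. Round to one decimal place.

With weight = n_sampled/n_responded per class, the weighted class total is n_sampled:
  under $25k: 320 × 67.9 = 21,728
  $25–64k: 240 × 56.7 = 13,608
  $65–114k: 260 × 53.8 = 13,988
  $115k+: 320 × 64 = 20,480
Adjusted estimate = 69,804 / 1,140 = 61.2316 → 61.2%.

61.2%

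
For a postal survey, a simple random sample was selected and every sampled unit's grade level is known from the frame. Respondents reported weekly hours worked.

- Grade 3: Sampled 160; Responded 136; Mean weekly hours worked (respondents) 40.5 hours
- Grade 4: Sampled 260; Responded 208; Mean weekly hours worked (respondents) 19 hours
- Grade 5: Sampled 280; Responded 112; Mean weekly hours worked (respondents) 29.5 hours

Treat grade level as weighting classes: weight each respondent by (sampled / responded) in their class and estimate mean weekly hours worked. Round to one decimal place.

Response rates by class: Grade 3 136/160 = 85%, Grade 4 208/260 = 80%, Grade 5 112/280 = 40%.
Each respondent's weight = sampled/responded in their class; summing within a class gives n_sampled, so:
  Grade 3: 160 × 40.5 = 6480
  Grade 4: 260 × 19 = 4940
  Grade 5: 280 × 29.5 = 8260
Adjusted estimate = 19,680 / 700 = 28.1143 → 28.1.

28.1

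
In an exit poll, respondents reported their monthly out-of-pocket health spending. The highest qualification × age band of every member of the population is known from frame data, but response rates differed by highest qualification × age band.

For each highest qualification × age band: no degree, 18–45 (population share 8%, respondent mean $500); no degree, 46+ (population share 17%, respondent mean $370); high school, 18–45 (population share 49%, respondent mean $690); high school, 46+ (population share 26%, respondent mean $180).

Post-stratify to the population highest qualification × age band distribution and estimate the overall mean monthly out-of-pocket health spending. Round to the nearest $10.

$490

Each cell contributes population-share × respondent value:
  no degree, 18–45: 0.08 × 500 = 40
  no degree, 46+: 0.17 × 370 = 62.9
  high school, 18–45: 0.49 × 690 = 338.1
  high school, 46+: 0.26 × 180 = 46.8
Post-stratified estimate = 487.8 → $490.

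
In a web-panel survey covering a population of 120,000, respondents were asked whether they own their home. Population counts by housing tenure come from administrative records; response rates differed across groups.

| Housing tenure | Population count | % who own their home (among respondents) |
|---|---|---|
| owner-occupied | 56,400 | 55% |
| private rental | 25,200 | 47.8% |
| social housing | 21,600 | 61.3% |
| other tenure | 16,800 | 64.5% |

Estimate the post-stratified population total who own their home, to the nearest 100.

67,100

Apply each group's respondent rate to its population count:
  owner-occupied: 56,400 × 55% = 31,020
  private rental: 25,200 × 47.8% = 12045.6
  social housing: 21,600 × 61.3% = 13240.8
  other tenure: 16,800 × 64.5% = 10,836
Estimated total = 67142.4 → 67,100.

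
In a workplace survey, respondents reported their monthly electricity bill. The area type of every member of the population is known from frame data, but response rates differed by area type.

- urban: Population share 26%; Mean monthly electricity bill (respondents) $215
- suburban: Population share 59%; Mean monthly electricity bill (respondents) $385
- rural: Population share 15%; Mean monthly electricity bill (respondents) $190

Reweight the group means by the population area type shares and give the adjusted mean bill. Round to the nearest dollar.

$312

Post-stratification weights by population share, not respondent share:
  urban: 0.26 × 215 = 55.9
  suburban: 0.59 × 385 = 227.15
  rural: 0.15 × 190 = 28.5
Post-stratified estimate = 311.55 → $312.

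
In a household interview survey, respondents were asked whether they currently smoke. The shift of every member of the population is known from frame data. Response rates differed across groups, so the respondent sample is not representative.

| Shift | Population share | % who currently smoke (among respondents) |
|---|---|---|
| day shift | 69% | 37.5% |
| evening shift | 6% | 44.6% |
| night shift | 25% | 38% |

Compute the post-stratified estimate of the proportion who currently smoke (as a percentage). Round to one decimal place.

38.1%

Post-stratification weights by population share, not respondent share:
  day shift: 0.69 × 37.5 = 25.875
  evening shift: 0.06 × 44.6 = 2.676
  night shift: 0.25 × 38 = 9.5
Post-stratified estimate = 38.051 → 38.1%.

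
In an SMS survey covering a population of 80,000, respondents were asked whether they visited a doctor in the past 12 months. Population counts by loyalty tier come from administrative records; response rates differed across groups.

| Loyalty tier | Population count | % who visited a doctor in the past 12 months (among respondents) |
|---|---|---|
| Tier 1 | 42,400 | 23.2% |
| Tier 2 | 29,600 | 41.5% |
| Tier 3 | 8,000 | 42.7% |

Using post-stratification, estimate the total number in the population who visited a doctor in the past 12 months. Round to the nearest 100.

Apply each group's respondent rate to its population count:
  Tier 1: 42,400 × 23.2% = 9836.8
  Tier 2: 29,600 × 41.5% = 12,284
  Tier 3: 8,000 × 42.7% = 3416
Estimated total = 25536.8 → 25,500.

25,500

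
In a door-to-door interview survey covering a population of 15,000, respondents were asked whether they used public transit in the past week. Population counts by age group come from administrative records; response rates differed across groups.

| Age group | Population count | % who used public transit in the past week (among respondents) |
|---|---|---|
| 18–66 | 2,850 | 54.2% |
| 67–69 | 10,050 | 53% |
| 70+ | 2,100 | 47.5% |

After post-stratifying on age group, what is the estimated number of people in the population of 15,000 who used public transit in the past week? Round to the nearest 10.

Each cell contributes its population count × the respondent rate:
  18–66: 2,850 × 54.2% = 1544.7
  67–69: 10,050 × 53% = 5326.5
  70+: 2,100 × 47.5% = 997.5
Estimated total = 7868.7 → 7,870.

7,870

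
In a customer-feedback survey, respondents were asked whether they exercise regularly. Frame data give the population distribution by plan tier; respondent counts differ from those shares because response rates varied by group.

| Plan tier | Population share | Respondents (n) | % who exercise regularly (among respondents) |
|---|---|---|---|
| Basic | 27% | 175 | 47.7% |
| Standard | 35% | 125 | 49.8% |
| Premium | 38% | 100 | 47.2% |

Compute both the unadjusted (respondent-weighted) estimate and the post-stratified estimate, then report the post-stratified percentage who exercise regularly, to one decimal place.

48.2%

Without adjustment, the pooled respondent share is:
  (175/400)×47.7 + (125/400)×49.8 + (100/400)×47.2 = 48.2313%
Post-stratified estimate weights by population shares:
  0.27×47.7 + 0.35×49.8 + 0.38×47.2 = 48.245%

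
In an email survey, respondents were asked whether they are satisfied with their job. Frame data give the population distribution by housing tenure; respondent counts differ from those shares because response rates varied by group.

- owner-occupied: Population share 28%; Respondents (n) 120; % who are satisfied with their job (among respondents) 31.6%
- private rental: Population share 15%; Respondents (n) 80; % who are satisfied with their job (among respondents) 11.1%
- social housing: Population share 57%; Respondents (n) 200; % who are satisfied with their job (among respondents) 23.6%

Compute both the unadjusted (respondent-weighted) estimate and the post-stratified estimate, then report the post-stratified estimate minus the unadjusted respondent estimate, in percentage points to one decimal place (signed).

Without adjustment, the pooled respondent share is:
  (120/400)×31.6 + (80/400)×11.1 + (200/400)×23.6 = 23.5%
Reweighting by population housing tenure shares:
  0.28×31.6 + 0.15×11.1 + 0.57×23.6 = 23.965%
Difference = 23.965 − 23.5 = 0.465 pp.

+0.5 percentage points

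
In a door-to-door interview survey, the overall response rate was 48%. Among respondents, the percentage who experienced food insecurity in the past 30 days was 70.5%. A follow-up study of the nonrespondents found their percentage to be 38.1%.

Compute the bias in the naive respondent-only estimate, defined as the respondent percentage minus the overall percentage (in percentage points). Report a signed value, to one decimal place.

Nonresponse fraction = 1 − 0.48 = 0.52.
Bias = (nonresponse fraction) × (respondent percentage − nonrespondent percentage)
     = 0.52 × (70.5 − 38.1) = 0.52 × 32.4 = 16.848.

+16.8 percentage points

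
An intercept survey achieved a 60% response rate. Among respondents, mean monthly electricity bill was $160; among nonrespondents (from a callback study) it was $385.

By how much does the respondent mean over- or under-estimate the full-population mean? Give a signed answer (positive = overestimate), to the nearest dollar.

Nonresponse fraction = 1 − 0.6 = 0.4.
Bias = (nonresponse fraction) × (respondent mean − nonrespondent mean)
     = 0.4 × (160 − 385) = 0.4 × -225 = -90.

-$90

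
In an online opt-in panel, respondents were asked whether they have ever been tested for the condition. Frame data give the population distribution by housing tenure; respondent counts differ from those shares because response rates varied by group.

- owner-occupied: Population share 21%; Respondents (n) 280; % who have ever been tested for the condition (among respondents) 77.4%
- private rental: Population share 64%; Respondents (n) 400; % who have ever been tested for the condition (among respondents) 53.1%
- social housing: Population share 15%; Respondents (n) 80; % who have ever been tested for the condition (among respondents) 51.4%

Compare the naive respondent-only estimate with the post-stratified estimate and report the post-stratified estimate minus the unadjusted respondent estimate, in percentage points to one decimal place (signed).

Unadjusted (pooled respondent) estimate weights by respondent counts:
  (280/760)×77.4 + (400/760)×53.1 + (80/760)×51.4 = 61.8737%
Post-stratified estimate weights by population shares:
  0.21×77.4 + 0.64×53.1 + 0.15×51.4 = 57.948%
Difference = 57.948 − 61.8737 = -3.9257 pp.

-3.9 percentage points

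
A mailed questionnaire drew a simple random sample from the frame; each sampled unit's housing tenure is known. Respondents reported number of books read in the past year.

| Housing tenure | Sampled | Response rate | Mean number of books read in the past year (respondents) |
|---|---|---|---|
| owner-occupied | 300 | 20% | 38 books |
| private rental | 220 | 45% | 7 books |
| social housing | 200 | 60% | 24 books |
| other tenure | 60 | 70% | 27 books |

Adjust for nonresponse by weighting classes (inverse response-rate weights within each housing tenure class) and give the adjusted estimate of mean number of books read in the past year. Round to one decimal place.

Each respondent's weight = sampled/responded in their class; summing within a class gives n_sampled, so:
  owner-occupied: 300 × 38 = 11,400
  private rental: 220 × 7 = 1540
  social housing: 200 × 24 = 4800
  other tenure: 60 × 27 = 1620
Adjusted estimate = 19,360 / 780 = 24.8205 → 24.8.

24.8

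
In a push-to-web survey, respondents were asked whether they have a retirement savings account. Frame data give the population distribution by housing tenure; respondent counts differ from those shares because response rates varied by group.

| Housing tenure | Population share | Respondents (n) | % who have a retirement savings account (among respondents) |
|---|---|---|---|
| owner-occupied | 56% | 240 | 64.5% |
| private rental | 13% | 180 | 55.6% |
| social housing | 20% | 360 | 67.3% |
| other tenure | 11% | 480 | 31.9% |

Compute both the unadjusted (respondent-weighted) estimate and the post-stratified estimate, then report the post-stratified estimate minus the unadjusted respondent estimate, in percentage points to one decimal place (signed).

+8.7 percentage points

Naive respondent-only estimate (weights = respondent counts):
  (240/1260)×64.5 + (180/1260)×55.6 + (360/1260)×67.3 + (480/1260)×31.9 = 51.6095%
Post-stratified estimate weights by population shares:
  0.56×64.5 + 0.13×55.6 + 0.2×67.3 + 0.11×31.9 = 60.317%
Difference = 60.317 − 51.6095 = 8.7075 pp.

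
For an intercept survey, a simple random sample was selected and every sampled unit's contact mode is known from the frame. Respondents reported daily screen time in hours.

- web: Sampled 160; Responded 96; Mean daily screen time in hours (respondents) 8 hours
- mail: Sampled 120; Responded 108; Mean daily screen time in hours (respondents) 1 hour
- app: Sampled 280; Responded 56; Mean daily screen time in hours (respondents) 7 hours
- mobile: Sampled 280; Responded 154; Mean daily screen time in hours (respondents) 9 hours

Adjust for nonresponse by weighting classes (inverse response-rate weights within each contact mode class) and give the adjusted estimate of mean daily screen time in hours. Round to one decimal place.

Response rates by class: web 96/160 = 60%, mail 108/120 = 90%, app 56/280 = 20%, mobile 154/280 = 55%.
With weight = n_sampled/n_responded per class, the weighted class total is n_sampled:
  web: 160 × 8 = 1280
  mail: 120 × 1 = 120
  app: 280 × 7 = 1960
  mobile: 280 × 9 = 2520
Adjusted estimate = 5880 / 840 = 7 → 7.0.

7.0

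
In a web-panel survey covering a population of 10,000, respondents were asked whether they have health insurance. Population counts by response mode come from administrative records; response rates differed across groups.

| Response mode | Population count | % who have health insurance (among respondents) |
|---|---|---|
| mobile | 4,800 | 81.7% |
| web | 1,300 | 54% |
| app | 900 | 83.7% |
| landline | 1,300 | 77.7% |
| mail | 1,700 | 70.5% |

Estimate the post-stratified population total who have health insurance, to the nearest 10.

7,590

Estimated count per cell = population count × respondent percentage:
  mobile: 4,800 × 81.7% = 3921.6
  web: 1,300 × 54% = 702
  app: 900 × 83.7% = 753.3
  landline: 1,300 × 77.7% = 1010.1
  mail: 1,700 × 70.5% = 1198.5
Estimated total = 7585.5 → 7,590.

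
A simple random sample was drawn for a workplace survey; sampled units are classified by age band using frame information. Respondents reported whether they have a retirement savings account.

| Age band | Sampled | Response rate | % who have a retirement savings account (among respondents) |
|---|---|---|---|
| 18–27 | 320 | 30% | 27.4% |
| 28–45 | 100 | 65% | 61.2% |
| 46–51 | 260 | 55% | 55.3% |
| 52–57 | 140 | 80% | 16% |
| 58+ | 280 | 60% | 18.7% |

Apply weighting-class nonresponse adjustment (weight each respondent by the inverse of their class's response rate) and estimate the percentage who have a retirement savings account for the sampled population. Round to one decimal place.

33.4%

With weight = n_sampled/n_responded per class, the weighted class total is n_sampled:
  18–27: 320 × 27.4 = 8768
  28–45: 100 × 61.2 = 6120
  46–51: 260 × 55.3 = 14,378
  52–57: 140 × 16 = 2240
  58+: 280 × 18.7 = 5236
Adjusted estimate = 36,742 / 1,100 = 33.4018 → 33.4%.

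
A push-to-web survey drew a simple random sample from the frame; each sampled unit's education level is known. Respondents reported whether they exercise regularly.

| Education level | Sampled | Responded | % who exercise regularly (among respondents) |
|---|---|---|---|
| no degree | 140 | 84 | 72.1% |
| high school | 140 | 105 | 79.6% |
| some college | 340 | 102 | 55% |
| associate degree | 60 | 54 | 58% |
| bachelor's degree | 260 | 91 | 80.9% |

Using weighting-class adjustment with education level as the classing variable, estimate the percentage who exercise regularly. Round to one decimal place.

Class response rates: no degree 84/140 = 60%, high school 105/140 = 75%, some college 102/340 = 30%, associate degree 54/60 = 90%, bachelor's degree 91/260 = 35%.
Each respondent's weight = sampled/responded in their class; summing within a class gives n_sampled, so:
  no degree: 140 × 72.1 = 10,094
  high school: 140 × 79.6 = 11,144
  some college: 340 × 55 = 18,700
  associate degree: 60 × 58 = 3480
  bachelor's degree: 260 × 80.9 = 21,034
Adjusted estimate = 64,452 / 940 = 68.566 → 68.6%.

68.6%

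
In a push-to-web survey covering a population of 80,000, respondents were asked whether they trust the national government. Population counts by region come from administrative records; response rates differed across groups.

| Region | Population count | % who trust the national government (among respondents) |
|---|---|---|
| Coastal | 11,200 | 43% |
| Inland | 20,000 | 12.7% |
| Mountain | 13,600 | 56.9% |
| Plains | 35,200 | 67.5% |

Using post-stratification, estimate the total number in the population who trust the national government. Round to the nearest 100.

38,900

Apply each group's respondent rate to its population count:
  Coastal: 11,200 × 43% = 4816
  Inland: 20,000 × 12.7% = 2540
  Mountain: 13,600 × 56.9% = 7738.4
  Plains: 35,200 × 67.5% = 23,760
Estimated total = 38854.4 → 38,900.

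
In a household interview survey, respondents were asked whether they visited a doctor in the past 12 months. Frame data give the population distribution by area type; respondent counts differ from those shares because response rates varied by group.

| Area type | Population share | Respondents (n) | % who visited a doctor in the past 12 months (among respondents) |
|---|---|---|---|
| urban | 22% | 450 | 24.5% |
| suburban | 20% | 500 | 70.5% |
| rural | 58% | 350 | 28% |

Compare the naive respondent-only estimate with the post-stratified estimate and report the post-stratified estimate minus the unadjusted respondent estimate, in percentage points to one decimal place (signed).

Naive respondent-only estimate (weights = respondent counts):
  (450/1300)×24.5 + (500/1300)×70.5 + (350/1300)×28 = 43.1346%
Post-stratified estimate weights by population shares:
  0.22×24.5 + 0.2×70.5 + 0.58×28 = 35.73%
Difference = 35.73 − 43.1346 = -7.4046 pp.

-7.4 percentage points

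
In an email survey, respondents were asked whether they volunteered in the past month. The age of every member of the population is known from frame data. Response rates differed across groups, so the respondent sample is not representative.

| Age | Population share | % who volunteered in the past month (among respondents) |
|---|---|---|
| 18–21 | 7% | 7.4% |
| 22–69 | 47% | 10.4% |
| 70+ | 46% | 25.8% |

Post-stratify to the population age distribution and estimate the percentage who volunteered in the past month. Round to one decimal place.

17.3%

Each cell contributes population-share × respondent value:
  18–21: 0.07 × 7.4 = 0.518
  22–69: 0.47 × 10.4 = 4.888
  70+: 0.46 × 25.8 = 11.868
Post-stratified estimate = 17.274 → 17.3%.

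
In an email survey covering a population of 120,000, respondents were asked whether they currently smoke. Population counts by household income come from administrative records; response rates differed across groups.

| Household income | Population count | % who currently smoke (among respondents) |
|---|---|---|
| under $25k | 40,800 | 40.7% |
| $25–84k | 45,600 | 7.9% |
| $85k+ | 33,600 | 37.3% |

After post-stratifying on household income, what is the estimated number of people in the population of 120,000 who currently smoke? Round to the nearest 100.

Estimated count per cell = population count × respondent percentage:
  under $25k: 40,800 × 40.7% = 16605.6
  $25–84k: 45,600 × 7.9% = 3602.4
  $85k+: 33,600 × 37.3% = 12532.8
Estimated total = 32740.8 → 32,700.

32,700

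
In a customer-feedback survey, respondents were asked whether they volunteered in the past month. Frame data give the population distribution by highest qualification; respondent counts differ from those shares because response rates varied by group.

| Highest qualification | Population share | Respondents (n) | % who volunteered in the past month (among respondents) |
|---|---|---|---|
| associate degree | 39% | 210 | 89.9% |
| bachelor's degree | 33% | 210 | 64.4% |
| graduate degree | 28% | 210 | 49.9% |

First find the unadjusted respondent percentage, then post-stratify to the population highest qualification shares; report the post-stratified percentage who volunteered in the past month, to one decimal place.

70.3%

Unadjusted (pooled respondent) estimate weights by respondent counts:
  (210/630)×89.9 + (210/630)×64.4 + (210/630)×49.9 = 68.0667%
Reweighting by population highest qualification shares:
  0.39×89.9 + 0.33×64.4 + 0.28×49.9 = 70.285%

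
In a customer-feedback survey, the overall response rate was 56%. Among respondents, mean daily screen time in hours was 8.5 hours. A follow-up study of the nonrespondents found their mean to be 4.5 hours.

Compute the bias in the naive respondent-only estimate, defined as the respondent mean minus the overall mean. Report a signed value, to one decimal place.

Nonresponse fraction = 1 − 0.56 = 0.44.
Bias = (nonresponse fraction) × (respondent mean − nonrespondent mean)
     = 0.44 × (8.5 − 4.5) = 0.44 × 4 = 1.76.

+1.8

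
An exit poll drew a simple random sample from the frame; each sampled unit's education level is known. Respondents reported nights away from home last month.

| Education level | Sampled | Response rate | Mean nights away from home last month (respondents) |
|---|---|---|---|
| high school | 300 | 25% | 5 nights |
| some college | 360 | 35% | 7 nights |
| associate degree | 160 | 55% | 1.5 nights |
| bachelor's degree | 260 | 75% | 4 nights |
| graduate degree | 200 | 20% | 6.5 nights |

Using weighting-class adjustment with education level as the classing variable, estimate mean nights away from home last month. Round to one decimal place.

5.2

With weight = n_sampled/n_responded per class, the weighted class total is n_sampled:
  high school: 300 × 5 = 1500
  some college: 360 × 7 = 2520
  associate degree: 160 × 1.5 = 240
  bachelor's degree: 260 × 4 = 1040
  graduate degree: 200 × 6.5 = 1300
Adjusted estimate = 6600 / 1,280 = 5.15625 → 5.2.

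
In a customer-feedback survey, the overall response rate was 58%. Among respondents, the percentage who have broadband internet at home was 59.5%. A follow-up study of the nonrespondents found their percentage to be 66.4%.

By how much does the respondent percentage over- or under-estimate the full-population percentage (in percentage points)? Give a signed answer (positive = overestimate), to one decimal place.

-2.9 percentage points

Nonresponse fraction = 1 − 0.58 = 0.42.
Bias = (nonresponse fraction) × (respondent percentage − nonrespondent percentage)
     = 0.42 × (59.5 − 66.4) = 0.42 × -6.9 = -2.898.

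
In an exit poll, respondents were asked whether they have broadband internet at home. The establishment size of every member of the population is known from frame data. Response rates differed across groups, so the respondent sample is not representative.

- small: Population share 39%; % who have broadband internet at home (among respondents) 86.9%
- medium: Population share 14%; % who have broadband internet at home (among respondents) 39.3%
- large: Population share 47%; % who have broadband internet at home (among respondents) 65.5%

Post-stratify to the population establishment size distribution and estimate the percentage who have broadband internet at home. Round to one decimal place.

70.2%

Each cell contributes population-share × respondent value:
  small: 0.39 × 86.9 = 33.891
  medium: 0.14 × 39.3 = 5.502
  large: 0.47 × 65.5 = 30.785
Post-stratified estimate = 70.178 → 70.2%.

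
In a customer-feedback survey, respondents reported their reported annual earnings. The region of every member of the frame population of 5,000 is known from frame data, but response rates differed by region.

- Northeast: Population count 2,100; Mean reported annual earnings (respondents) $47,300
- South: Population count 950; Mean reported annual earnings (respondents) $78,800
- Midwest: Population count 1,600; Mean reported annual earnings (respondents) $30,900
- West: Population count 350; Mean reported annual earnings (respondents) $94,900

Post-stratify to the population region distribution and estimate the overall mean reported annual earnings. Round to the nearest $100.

$51,400

Weight each group's respondent value by its population share:
  Northeast: (2,100/5,000) × 47,300 = 19,866
  South: (950/5,000) × 78,800 = 14,972
  Midwest: (1,600/5,000) × 30,900 = 9888
  West: (350/5,000) × 94,900 = 6643
Post-stratified estimate = 51,369 → $51,400.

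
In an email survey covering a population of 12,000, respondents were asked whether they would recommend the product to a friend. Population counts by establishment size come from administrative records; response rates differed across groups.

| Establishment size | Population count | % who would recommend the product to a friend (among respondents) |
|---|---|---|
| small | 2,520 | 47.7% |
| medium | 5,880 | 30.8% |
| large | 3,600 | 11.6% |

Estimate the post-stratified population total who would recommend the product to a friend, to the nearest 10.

Each cell contributes its population count × the respondent rate:
  small: 2,520 × 47.7% = 1202.04
  medium: 5,880 × 30.8% = 1811.04
  large: 3,600 × 11.6% = 417.6
Estimated total = 3430.68 → 3,430.

3,430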